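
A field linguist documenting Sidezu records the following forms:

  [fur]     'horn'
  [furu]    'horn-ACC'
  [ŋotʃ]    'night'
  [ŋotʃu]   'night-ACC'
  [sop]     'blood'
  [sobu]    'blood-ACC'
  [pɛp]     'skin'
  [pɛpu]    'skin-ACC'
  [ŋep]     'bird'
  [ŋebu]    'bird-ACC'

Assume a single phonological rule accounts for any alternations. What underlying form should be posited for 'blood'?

/sob/

The stem for 'blood' ends in [p] in [sop] but [b] in [sobu].
But 'skin' keeps [p] in both environments ([pɛp], [pɛpu]), so there is no rule changing /p/ to [b] before the ACC suffix.
So /b/ is underlying, and a rule of word-final obstruent devoicing — voiced obstruents become voiceless word-finally — gives [p].
Hence 'blood' is /sob/ underlyingly.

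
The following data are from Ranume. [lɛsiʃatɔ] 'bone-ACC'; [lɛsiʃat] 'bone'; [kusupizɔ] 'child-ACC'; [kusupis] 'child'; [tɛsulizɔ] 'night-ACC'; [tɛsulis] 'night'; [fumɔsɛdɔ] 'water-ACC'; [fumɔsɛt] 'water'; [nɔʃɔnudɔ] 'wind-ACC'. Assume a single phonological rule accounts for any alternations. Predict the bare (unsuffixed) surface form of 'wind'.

The root 'water' surfaces as [fumɔsɛdɔ] and [fumɔsɛt], with a stem-final [d] ~ [t] alternation.
But 'bone' keeps [t] in both environments ([lɛsiʃatɔ], [lɛsiʃat]), so there is no rule changing /t/ to [d] before the ACC suffix.
The underlying segment must be /d/; voiced obstruents become voiceless word-finally, yielding [t] there.
The one attested form of 'wind', [nɔʃɔnudɔ], shows underlying /nɔʃɔnud/. Applying the same rule word-finally gives [nɔʃɔnut].

[nɔʃɔnut]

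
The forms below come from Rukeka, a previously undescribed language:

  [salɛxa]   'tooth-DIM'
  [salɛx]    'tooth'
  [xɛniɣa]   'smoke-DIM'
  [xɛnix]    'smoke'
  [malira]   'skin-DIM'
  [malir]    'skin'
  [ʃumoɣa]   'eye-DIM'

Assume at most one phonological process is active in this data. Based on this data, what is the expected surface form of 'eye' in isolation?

The stem for 'smoke' ends in [ɣ] in [xɛniɣa] but [x] in [xɛnix].
The stem 'tooth' ([salɛxa], [salɛx]) shows [x] unchanged in both environments, so [x] cannot be basic with [ɣ] derived before the DIM suffix.
So /ɣ/ is underlying, and a rule of word-final obstruent devoicing — voiced obstruents become voiceless word-finally — gives [x].
From [ʃumoɣa] the stem 'eye' is /ʃumoɣ/; word-finally this yields [ʃumox].

[ʃumox]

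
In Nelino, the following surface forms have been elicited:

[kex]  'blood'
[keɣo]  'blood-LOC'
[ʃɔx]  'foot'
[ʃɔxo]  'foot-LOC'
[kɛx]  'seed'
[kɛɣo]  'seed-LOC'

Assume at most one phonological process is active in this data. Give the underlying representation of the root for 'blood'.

In [kex] and [keɣo] the final segment of 'blood' alternates: [x] ~ [ɣ].
If /x/ were underlying and a rule turned it into [ɣ] before the LOC suffix, 'foot' would also alternate; but it has [x] in both [ʃɔx] and [ʃɔxo].
The underlying segment must be /ɣ/; voiced obstruents become voiceless word-finally, yielding [x] there.
Hence 'blood' is /keɣ/ underlyingly.

/keɣ/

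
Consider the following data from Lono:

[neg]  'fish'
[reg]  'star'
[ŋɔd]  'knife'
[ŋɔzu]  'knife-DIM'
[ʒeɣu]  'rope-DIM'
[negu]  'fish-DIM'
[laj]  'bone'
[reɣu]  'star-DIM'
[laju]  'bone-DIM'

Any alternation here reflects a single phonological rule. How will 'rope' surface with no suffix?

In [reg] and [reɣu] the final segment of 'star' alternates: [g] ~ [ɣ].
The stem 'fish' ([neg], [negu]) shows [g] unchanged in both environments, so [g] cannot be basic with [ɣ] derived before the DIM suffix.
The underlying segment must be /ɣ/; voiced fricatives become stops word-finally, yielding [g] there.
The one attested form of 'rope', [ʒeɣu], shows underlying /ʒeɣ/. Applying the same rule word-finally gives [ʒeg].

[ʒeg]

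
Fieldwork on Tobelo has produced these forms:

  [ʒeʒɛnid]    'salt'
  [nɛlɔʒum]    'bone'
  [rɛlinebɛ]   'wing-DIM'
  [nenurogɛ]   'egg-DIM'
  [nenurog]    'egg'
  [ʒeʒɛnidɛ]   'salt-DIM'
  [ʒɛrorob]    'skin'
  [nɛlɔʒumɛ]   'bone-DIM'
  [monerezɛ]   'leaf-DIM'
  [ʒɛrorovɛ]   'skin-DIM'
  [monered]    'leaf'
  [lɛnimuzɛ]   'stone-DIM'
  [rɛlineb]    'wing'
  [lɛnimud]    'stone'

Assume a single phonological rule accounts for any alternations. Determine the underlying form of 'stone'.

/lɛnimuz/

The stem for 'stone' ends in [d] in [lɛnimud] but [z] in [lɛnimuzɛ].
If /d/ were underlying and a rule turned it into [z] before the DIM suffix, 'salt' would also alternate; but it has [d] in both [ʒeʒɛnid] and [ʒeʒɛnidɛ].
So /z/ is underlying, and a rule of word-final hardening — voiced fricatives become stops word-finally — gives [d].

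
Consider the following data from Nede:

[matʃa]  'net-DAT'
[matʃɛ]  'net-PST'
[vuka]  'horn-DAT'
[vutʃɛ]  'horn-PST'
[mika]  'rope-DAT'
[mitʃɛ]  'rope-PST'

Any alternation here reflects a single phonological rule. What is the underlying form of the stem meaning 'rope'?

'rope' shows [k] ~ [tʃ] at the end of the stem ([mika] vs [mitʃɛ]).
Compare 'net', with invariant [tʃ] in [matʃa] and [matʃɛ]: an analysis with underlying /tʃ/ and a rule producing [k] before the DAT suffix would wrongly predict alternation here too.
So /k/ is underlying, and a rule of palatalization before a front vowel — /k/ becomes palato-alveolar [tʃ] before a front vowel — gives [tʃ].

/mik/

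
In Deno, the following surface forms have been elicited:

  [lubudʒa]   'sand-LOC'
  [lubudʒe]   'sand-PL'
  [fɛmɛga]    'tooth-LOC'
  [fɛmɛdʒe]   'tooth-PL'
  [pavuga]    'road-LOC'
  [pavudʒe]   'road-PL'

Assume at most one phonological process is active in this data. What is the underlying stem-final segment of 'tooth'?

'tooth' shows [g] ~ [dʒ] at the end of the stem ([fɛmɛga] vs [fɛmɛdʒe]).
Compare 'sand', with invariant [dʒ] in [lubudʒa] and [lubudʒe]: an analysis with underlying /dʒ/ and a rule producing [g] before the LOC suffix would wrongly predict alternation here too.
The underlying segment must be /g/; /g/ becomes palato-alveolar [dʒ] before a front vowel, yielding [dʒ] there.

/g/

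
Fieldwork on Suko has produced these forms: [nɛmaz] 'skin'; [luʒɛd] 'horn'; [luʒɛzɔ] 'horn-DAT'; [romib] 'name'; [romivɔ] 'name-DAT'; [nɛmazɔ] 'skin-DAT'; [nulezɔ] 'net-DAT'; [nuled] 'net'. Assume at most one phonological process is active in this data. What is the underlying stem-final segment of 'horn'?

/d/

'horn' shows [z] ~ [d] at the end of the stem ([luʒɛzɔ] vs [luʒɛd]).
Compare 'skin', with invariant [z] in [nɛmazɔ] and [nɛmaz]: an analysis with underlying /z/ and a rule producing [d] in isolation would wrongly predict alternation here too.
The underlying segment must be /d/; voiced stops become fricatives between vowels, yielding [z] there.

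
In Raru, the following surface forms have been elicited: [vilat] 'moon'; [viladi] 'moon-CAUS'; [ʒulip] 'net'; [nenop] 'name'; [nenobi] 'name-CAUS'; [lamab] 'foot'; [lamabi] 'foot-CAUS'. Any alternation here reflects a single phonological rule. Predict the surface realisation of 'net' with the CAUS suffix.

The stem for 'name' ends in [p] in [nenop] but [b] in [nenobi].
The stem 'foot' ([lamab], [lamabi]) shows [b] unchanged in both environments, so [b] cannot be basic with [p] derived in isolation.
Therefore /p/ is basic and [b] is derived by intervocalic voicing (voiceless stops become voiced between vowels).
From [ʒulip] the stem 'net' is /ʒulip/; between vowels this yields [ʒulibi].

[ʒulibi]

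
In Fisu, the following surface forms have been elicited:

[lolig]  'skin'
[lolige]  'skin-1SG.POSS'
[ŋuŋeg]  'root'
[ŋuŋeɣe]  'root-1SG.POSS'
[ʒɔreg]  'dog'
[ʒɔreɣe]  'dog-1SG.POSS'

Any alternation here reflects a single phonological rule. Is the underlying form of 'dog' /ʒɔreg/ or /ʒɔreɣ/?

/ʒɔreɣ/

'dog' shows [g] ~ [ɣ] at the end of the stem ([ʒɔreg] vs [ʒɔreɣe]).
If /g/ were underlying and a rule turned it into [ɣ] before the 1SG.POSS suffix, 'skin' would also alternate; but it has [g] in both [lolig] and [lolige].
The underlying segment must be /ɣ/; voiced fricatives become stops word-finally, yielding [g] there.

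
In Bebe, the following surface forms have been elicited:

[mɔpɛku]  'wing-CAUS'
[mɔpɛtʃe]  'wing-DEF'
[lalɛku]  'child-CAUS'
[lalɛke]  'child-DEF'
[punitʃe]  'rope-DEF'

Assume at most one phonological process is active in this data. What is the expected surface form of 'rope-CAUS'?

[puniku]

The stem for 'wing' ends in [k] in [mɔpɛku] but [tʃ] in [mɔpɛtʃe].
The stem 'child' ([lalɛku], [lalɛke]) shows [k] unchanged in both environments, so [k] cannot be basic with [tʃ] derived before the DEF suffix.
The alternation reflects depalatalization: palato-alveolar /tʃ/ becomes [k] when no front vowel follows. /tʃ/ is underlying.
From [punitʃe] the stem 'rope' is /punitʃ/; when no front vowel follows this yields [puniku].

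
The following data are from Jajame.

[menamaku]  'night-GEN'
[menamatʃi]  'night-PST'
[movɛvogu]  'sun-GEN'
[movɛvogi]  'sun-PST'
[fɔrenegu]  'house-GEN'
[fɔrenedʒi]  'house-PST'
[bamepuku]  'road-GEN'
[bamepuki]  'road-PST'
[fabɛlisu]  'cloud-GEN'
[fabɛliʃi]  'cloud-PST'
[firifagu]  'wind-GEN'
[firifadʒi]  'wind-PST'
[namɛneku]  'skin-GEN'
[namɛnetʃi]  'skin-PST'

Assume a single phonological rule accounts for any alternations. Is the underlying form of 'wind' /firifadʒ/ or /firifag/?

The stem for 'wind' ends in [g] in [firifagu] but [dʒ] in [firifadʒi].
If /g/ were underlying and a rule turned it into [dʒ] before the PST suffix, 'sun' would also alternate; but it has [g] in both [movɛvogu] and [movɛvogi].
So /dʒ/ is underlying, and a rule of depalatalization — palato-alveolar /tʃ/, /dʒ/ and /ʃ/ become [k], [g] and [s] when no front vowel follows — gives [g].

/firifadʒ/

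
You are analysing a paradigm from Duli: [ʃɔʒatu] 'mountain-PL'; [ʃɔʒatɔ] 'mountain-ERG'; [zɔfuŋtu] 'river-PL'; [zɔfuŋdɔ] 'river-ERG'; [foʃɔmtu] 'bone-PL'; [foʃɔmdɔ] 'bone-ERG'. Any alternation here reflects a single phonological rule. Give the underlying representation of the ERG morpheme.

The ERG suffix surfaces as [-dɔ] and [-tɔ], depending on the final segment of the stem.
The PL suffix, which begins with [t], is invariant after every stem; so [t] is not altered by any rule here.
The ERG suffix is therefore /-dɔ/ underlyingly, with post-vocalic devoicing: voiced stops become voiceless after a vowel.

/-dɔ/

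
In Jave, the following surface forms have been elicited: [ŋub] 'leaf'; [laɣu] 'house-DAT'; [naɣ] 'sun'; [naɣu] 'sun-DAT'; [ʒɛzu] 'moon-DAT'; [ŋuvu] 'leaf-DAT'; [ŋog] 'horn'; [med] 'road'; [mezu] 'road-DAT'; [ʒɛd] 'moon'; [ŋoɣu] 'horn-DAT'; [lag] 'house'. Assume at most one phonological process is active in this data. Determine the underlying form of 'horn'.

'horn' shows [ɣ] ~ [g] at the end of the stem ([ŋoɣu] vs [ŋog]).
The stem 'sun' ([naɣu], [naɣ]) shows [ɣ] unchanged in both environments, so [ɣ] cannot be basic with [g] derived in isolation.
Therefore /g/ is basic and [ɣ] is derived by intervocalic spirantization (voiced stops become fricatives between vowels).
So 'horn' = /ŋog/.

/ŋog/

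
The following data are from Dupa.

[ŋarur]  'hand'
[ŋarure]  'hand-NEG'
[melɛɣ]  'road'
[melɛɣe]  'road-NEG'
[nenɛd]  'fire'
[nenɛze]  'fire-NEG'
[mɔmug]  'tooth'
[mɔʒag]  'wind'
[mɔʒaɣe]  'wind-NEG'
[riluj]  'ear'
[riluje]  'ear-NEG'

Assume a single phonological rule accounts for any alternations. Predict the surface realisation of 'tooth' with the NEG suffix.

[mɔmuɣe]

The stem for 'wind' ends in [g] in [mɔʒag] but [ɣ] in [mɔʒaɣe].
Compare 'road', with invariant [ɣ] in [melɛɣ] and [melɛɣe]: an analysis with underlying /ɣ/ and a rule producing [g] in isolation would wrongly predict alternation here too.
The alternation reflects intervocalic spirantization: voiced stops become fricatives between vowels. /g/ is underlying.
From [mɔmug] the stem 'tooth' is /mɔmug/; between vowels this yields [mɔmuɣe].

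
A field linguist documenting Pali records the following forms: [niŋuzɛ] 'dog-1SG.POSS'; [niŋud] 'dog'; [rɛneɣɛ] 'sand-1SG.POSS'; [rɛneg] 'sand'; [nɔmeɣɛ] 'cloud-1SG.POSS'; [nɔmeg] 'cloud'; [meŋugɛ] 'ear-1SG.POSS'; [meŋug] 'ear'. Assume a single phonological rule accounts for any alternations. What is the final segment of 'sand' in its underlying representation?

/ɣ/

'sand' shows [ɣ] ~ [g] at the end of the stem ([rɛneɣɛ] vs [rɛneg]).
The stem 'ear' ([meŋugɛ], [meŋug]) shows [g] unchanged in both environments, so [g] cannot be basic with [ɣ] derived before the 1SG.POSS suffix.
The underlying segment must be /ɣ/; voiced fricatives become stops word-finally, yielding [g] there.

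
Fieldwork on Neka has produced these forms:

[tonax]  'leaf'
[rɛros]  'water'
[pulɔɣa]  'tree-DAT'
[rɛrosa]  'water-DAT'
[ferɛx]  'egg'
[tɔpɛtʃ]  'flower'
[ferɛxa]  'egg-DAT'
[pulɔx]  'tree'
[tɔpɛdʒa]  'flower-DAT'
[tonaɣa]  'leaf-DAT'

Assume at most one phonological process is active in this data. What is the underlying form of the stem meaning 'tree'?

The root 'tree' surfaces as [pulɔɣa] and [pulɔx], with a stem-final [ɣ] ~ [x] alternation.
If /x/ were underlying and a rule turned it into [ɣ] before the DAT suffix, 'egg' would also alternate; but it has [x] in both [ferɛxa] and [ferɛx].
The underlying segment must be /ɣ/; voiced obstruents become voiceless word-finally, yielding [x] there.

/pulɔɣ/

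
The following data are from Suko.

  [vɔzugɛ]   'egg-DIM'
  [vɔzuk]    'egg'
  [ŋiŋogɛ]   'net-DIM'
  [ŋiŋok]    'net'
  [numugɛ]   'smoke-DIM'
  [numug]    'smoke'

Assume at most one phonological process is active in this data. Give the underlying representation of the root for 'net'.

In [ŋiŋogɛ] and [ŋiŋok] the final segment of 'net' alternates: [g] ~ [k].
But 'smoke' keeps [g] in both environments ([numugɛ], [numug]), so there is no rule changing /g/ to [k] in isolation.
So /k/ is underlying, and a rule of intervocalic voicing — voiceless stops become voiced between vowels — gives [g].
Hence 'net' is /ŋiŋok/ underlyingly.

/ŋiŋok/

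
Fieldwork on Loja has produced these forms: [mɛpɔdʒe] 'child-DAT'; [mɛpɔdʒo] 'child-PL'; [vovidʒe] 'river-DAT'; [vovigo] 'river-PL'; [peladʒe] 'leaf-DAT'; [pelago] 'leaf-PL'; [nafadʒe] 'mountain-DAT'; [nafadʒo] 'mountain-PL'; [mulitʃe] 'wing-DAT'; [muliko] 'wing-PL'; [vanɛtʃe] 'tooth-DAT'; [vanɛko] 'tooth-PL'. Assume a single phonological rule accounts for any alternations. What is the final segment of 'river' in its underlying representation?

The stem for 'river' ends in [dʒ] in [vovidʒe] but [g] in [vovigo].
But 'child' keeps [dʒ] in both environments ([mɛpɔdʒe], [mɛpɔdʒo]), so there is no rule changing /dʒ/ to [g] before the PL suffix.
The alternation reflects palatalization before a front vowel: /k/ and /g/ become palato-alveolar [tʃ] and [dʒ] before a front vowel. /g/ is underlying.

/g/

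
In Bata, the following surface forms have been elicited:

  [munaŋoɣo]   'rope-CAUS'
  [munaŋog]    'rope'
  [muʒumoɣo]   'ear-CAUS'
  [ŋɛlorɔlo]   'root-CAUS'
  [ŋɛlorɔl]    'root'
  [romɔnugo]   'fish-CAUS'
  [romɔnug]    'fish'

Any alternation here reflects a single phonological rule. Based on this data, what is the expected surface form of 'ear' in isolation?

[muʒumog]

The root 'rope' surfaces as [munaŋoɣo] and [munaŋog], with a stem-final [ɣ] ~ [g] alternation.
If /g/ were underlying and a rule turned it into [ɣ] before the CAUS suffix, 'fish' would also alternate; but it has [g] in both [romɔnugo] and [romɔnug].
Therefore /ɣ/ is basic and [g] is derived by word-final hardening (voiced fricatives become stops word-finally).
From [muʒumoɣo] the stem 'ear' is /muʒumoɣ/; word-finally this yields [muʒumog].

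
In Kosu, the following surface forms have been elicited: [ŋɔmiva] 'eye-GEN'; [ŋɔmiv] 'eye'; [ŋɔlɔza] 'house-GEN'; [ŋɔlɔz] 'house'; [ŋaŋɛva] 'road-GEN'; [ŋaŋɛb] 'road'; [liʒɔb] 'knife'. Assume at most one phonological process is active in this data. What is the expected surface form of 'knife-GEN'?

[liʒɔva]

The stem for 'road' ends in [v] in [ŋaŋɛva] but [b] in [ŋaŋɛb].
The stem 'eye' ([ŋɔmiva], [ŋɔmiv]) shows [v] unchanged in both environments, so [v] cannot be basic with [b] derived in isolation.
Therefore /b/ is basic and [v] is derived by intervocalic spirantization (voiced stops become fricatives between vowels).
The one attested form of 'knife', [liʒɔb], shows underlying /liʒɔb/. Applying the same rule between vowels gives [liʒɔva].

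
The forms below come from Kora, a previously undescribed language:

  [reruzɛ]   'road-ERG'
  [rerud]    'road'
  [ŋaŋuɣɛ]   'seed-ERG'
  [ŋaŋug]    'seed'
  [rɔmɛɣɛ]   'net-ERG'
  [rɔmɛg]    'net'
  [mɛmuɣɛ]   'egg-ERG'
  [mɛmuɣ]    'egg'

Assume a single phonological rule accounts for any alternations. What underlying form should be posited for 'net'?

The root 'net' surfaces as [rɔmɛɣɛ] and [rɔmɛg], with a stem-final [ɣ] ~ [g] alternation.
But 'egg' keeps [ɣ] in both environments ([mɛmuɣɛ], [mɛmuɣ]), so there is no rule changing /ɣ/ to [g] in isolation.
So /g/ is underlying, and a rule of intervocalic spirantization — voiced stops become fricatives between vowels — gives [ɣ].

/rɔmɛg/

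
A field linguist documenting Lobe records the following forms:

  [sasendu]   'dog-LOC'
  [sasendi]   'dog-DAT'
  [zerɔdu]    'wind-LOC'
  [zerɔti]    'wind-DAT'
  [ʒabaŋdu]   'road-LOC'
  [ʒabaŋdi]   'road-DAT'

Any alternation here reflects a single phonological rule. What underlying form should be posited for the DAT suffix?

/-ti/

The DAT morpheme has two allomorphs, [-di] and [-ti].
The LOC suffix, which begins with [d], is invariant after every stem; so [d] is not altered by any rule here.
So the underlying form is /-ti/, and voiceless stops become voiced after a nasal.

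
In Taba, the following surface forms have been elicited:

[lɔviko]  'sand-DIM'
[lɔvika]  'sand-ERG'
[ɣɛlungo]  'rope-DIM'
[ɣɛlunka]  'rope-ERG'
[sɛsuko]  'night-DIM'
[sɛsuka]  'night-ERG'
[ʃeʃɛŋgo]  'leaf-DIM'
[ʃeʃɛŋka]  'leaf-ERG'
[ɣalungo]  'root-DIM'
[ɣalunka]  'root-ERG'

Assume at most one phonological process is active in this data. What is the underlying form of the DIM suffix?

The DIM suffix surfaces as [-go] and [-ko], depending on the final segment of the stem.
The ERG suffix, which begins with [k], is invariant after every stem; so [k] is not altered by any rule here.
The DIM suffix is therefore /-go/ underlyingly, with post-vocalic devoicing: voiced stops become voiceless after a vowel.

/-go/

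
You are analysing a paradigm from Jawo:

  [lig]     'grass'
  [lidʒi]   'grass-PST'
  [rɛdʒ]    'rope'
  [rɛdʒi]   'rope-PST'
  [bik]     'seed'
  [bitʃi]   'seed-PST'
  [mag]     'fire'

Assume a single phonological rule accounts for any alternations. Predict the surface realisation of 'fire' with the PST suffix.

[madʒi]

The root 'grass' surfaces as [lig] and [lidʒi], with a stem-final [g] ~ [dʒ] alternation.
But 'rope' keeps [dʒ] in both environments ([rɛdʒ], [rɛdʒi]), so there is no rule changing /dʒ/ to [g] in isolation.
The alternation reflects palatalization before a front vowel: /k/ and /g/ become palato-alveolar [tʃ] and [dʒ] before a front vowel. /g/ is underlying.
From [mag] the stem 'fire' is /mag/; before a front vowel this yields [madʒi].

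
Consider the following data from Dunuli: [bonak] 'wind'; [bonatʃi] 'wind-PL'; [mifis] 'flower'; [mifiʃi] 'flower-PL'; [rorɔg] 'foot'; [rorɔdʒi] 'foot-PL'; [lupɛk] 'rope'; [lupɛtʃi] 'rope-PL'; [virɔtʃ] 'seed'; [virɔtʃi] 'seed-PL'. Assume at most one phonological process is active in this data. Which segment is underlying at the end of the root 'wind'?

In [bonak] and [bonatʃi] the final segment of 'wind' alternates: [k] ~ [tʃ].
The stem 'seed' ([virɔtʃ], [virɔtʃi]) shows [tʃ] unchanged in both environments, so [tʃ] cannot be basic with [k] derived in isolation.
So /k/ is underlying, and a rule of palatalization before a front vowel — /k/, /g/ and /s/ become palato-alveolar [tʃ], [dʒ] and [ʃ] before a front vowel — gives [tʃ].

/k/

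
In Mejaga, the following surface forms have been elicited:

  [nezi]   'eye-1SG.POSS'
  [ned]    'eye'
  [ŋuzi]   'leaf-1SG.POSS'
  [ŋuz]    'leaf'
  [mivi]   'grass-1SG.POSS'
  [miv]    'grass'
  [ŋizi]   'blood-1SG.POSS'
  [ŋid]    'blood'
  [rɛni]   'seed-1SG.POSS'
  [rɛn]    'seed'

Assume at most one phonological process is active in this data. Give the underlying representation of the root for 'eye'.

The stem for 'eye' ends in [z] in [nezi] but [d] in [ned].
But 'leaf' keeps [z] in both environments ([ŋuzi], [ŋuz]), so there is no rule changing /z/ to [d] in isolation.
So /d/ is underlying, and a rule of intervocalic spirantization — voiced stops become fricatives between vowels — gives [z].
So 'eye' = /ned/.

/ned/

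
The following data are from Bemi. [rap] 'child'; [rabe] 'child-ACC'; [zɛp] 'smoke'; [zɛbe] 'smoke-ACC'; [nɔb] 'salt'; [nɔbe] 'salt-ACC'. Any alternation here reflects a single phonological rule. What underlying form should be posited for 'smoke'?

The root 'smoke' surfaces as [zɛp] and [zɛbe], with a stem-final [p] ~ [b] alternation.
But 'salt' keeps [b] in both environments ([nɔb], [nɔbe]), so there is no rule changing /b/ to [p] in isolation.
So /p/ is underlying, and a rule of intervocalic voicing — voiceless stops become voiced between vowels — gives [b].
Hence 'smoke' is /zɛp/ underlyingly.

/zɛp/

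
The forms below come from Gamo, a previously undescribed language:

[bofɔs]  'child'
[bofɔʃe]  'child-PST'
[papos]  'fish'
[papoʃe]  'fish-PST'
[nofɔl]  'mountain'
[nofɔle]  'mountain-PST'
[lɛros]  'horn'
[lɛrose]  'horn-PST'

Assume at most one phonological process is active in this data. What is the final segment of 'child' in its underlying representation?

/ʃ/

The stem for 'child' ends in [s] in [bofɔs] but [ʃ] in [bofɔʃe].
But 'horn' keeps [s] in both environments ([lɛros], [lɛrose]), so there is no rule changing /s/ to [ʃ] before the PST suffix.
So /ʃ/ is underlying, and a rule of depalatalization — palato-alveolar /ʃ/ becomes [s] when no front vowel follows — gives [s].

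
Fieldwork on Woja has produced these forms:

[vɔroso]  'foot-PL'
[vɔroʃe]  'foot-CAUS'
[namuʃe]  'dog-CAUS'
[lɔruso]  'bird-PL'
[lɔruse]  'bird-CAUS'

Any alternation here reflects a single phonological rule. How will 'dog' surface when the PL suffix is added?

[namuso]

'foot' shows [s] ~ [ʃ] at the end of the stem ([vɔroso] vs [vɔroʃe]).
The stem 'bird' ([lɔruso], [lɔruse]) shows [s] unchanged in both environments, so [s] cannot be basic with [ʃ] derived before the CAUS suffix.
The alternation reflects depalatalization: palato-alveolar /ʃ/ becomes [s] when no front vowel follows. /ʃ/ is underlying.
The one attested form of 'dog', [namuʃe], shows underlying /namuʃ/. Applying the same rule when no front vowel follows gives [namuso].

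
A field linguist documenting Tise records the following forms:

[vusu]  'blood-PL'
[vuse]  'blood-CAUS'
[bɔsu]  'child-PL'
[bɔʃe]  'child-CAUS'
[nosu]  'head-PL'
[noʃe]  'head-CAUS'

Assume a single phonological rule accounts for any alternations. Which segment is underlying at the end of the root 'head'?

/ʃ/

'head' shows [s] ~ [ʃ] at the end of the stem ([nosu] vs [noʃe]).
But 'blood' keeps [s] in both environments ([vusu], [vuse]), so there is no rule changing /s/ to [ʃ] before the CAUS suffix.
Therefore /ʃ/ is basic and [s] is derived by depalatalization (palato-alveolar /ʃ/ becomes [s] when no front vowel follows).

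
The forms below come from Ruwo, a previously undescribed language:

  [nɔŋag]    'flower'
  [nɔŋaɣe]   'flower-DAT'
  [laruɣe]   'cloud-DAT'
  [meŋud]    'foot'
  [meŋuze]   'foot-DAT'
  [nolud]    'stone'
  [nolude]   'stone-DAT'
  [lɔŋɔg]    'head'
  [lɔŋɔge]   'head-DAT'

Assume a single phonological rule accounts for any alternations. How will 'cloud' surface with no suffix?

The root 'flower' surfaces as [nɔŋag] and [nɔŋaɣe], with a stem-final [g] ~ [ɣ] alternation.
But 'head' keeps [g] in both environments ([lɔŋɔg], [lɔŋɔge]), so there is no rule changing /g/ to [ɣ] before the DAT suffix.
So /ɣ/ is underlying, and a rule of word-final hardening — voiced fricatives become stops word-finally — gives [g].
From [laruɣe] the stem 'cloud' is /laruɣ/; word-finally this yields [larug].

[larug]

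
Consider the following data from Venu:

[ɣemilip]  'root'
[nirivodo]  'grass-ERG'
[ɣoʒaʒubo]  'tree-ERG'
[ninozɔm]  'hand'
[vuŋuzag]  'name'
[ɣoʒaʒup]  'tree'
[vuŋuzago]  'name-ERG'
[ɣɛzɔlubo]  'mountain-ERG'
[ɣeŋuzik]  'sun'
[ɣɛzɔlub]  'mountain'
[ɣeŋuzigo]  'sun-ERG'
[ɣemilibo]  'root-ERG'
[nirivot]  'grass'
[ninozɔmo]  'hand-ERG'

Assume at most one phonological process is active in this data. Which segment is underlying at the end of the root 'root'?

In [ɣemilip] and [ɣemilibo] the final segment of 'root' alternates: [p] ~ [b].
But 'mountain' keeps [b] in both environments ([ɣɛzɔlub], [ɣɛzɔlubo]), so there is no rule changing /b/ to [p] in isolation.
So /p/ is underlying, and a rule of intervocalic voicing — voiceless stops become voiced between vowels — gives [b].

/p/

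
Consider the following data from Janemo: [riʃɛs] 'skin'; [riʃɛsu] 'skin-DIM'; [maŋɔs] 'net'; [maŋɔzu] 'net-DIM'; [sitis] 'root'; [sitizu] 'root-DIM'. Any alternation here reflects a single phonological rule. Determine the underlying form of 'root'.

The root 'root' surfaces as [sitis] and [sitizu], with a stem-final [s] ~ [z] alternation.
But 'skin' keeps [s] in both environments ([riʃɛs], [riʃɛsu]), so there is no rule changing /s/ to [z] before the DIM suffix.
So /z/ is underlying, and a rule of word-final obstruent devoicing — voiced obstruents become voiceless word-finally — gives [s].

/sitiz/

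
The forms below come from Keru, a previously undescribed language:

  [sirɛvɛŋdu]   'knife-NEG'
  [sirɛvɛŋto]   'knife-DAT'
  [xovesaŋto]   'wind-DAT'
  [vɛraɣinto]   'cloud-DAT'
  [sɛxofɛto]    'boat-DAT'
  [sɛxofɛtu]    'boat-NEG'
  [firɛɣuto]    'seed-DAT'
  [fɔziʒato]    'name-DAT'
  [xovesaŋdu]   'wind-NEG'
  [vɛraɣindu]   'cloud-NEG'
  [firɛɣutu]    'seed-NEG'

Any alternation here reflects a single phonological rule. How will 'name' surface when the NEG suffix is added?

[fɔziʒatu]

The NEG suffix surfaces as [-du] and [-tu], depending on the final segment of the stem.
The DAT suffix, which begins with [t], is invariant after every stem; so [t] is not altered by any rule here.
The NEG suffix is therefore /-du/ underlyingly, with post-vocalic devoicing: voiced stops become voiceless after a vowel.
After 'name', which ends in a vowel, the suffix surfaces as [-tu], giving [fɔziʒatu].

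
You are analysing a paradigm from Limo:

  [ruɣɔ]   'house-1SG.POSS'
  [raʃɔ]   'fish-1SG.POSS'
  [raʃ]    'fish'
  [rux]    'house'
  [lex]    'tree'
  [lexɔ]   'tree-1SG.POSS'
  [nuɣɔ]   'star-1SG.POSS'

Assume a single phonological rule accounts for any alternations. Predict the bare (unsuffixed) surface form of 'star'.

[nux]

'house' shows [ɣ] ~ [x] at the end of the stem ([ruɣɔ] vs [rux]).
The stem 'tree' ([lexɔ], [lex]) shows [x] unchanged in both environments, so [x] cannot be basic with [ɣ] derived before the 1SG.POSS suffix.
So /ɣ/ is underlying, and a rule of word-final obstruent devoicing — voiced obstruents become voiceless word-finally — gives [x].
From [nuɣɔ] the stem 'star' is /nuɣ/; word-finally this yields [nux].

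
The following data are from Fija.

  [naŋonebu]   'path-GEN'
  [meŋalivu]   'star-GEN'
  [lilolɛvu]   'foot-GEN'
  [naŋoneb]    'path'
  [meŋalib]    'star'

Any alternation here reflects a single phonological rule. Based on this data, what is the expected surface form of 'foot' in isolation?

In [meŋalivu] and [meŋalib] the final segment of 'star' alternates: [v] ~ [b].
Compare 'path', with invariant [b] in [naŋonebu] and [naŋoneb]: an analysis with underlying /b/ and a rule producing [v] before the GEN suffix would wrongly predict alternation here too.
So /v/ is underlying, and a rule of word-final hardening — voiced fricatives become stops word-finally — gives [b].
From [lilolɛvu] the stem 'foot' is /lilolɛv/; word-finally this yields [lilolɛb].

[lilolɛb]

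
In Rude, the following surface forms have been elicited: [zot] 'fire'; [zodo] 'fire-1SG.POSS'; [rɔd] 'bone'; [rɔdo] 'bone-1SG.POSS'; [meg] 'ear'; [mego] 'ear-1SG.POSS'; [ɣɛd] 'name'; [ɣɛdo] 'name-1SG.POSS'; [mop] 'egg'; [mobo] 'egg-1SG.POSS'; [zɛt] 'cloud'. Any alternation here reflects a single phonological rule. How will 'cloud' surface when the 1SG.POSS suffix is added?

The stem for 'fire' ends in [t] in [zot] but [d] in [zodo].
But 'bone' keeps [d] in both environments ([rɔd], [rɔdo]), so there is no rule changing /d/ to [t] in isolation.
So /t/ is underlying, and a rule of intervocalic voicing — voiceless stops become voiced between vowels — gives [d].
The one attested form of 'cloud', [zɛt], shows underlying /zɛt/. Applying the same rule between vowels gives [zɛdo].

[zɛdo]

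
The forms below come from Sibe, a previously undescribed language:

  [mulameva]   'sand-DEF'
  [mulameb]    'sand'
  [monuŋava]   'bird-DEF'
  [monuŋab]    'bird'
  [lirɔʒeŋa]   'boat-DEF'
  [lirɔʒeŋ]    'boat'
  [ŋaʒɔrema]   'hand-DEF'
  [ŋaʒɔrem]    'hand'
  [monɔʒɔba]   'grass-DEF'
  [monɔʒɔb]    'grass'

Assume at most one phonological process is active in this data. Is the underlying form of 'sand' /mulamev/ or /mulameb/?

In [mulameva] and [mulameb] the final segment of 'sand' alternates: [v] ~ [b].
Compare 'grass', with invariant [b] in [monɔʒɔba] and [monɔʒɔb]: an analysis with underlying /b/ and a rule producing [v] before the DEF suffix would wrongly predict alternation here too.
So /v/ is underlying, and a rule of word-final hardening — voiced fricatives become stops word-finally — gives [b].

/mulamev/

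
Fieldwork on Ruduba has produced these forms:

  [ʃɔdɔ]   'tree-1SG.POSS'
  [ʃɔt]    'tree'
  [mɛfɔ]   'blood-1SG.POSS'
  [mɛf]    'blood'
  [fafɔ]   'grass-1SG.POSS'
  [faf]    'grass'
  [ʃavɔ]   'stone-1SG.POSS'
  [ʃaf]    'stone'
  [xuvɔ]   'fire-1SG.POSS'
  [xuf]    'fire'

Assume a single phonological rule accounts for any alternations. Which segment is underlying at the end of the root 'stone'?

The root 'stone' surfaces as [ʃavɔ] and [ʃaf], with a stem-final [v] ~ [f] alternation.
But 'grass' keeps [f] in both environments ([fafɔ], [faf]), so there is no rule changing /f/ to [v] before the 1SG.POSS suffix.
The underlying segment must be /v/; voiced obstruents become voiceless word-finally, yielding [f] there.

/v/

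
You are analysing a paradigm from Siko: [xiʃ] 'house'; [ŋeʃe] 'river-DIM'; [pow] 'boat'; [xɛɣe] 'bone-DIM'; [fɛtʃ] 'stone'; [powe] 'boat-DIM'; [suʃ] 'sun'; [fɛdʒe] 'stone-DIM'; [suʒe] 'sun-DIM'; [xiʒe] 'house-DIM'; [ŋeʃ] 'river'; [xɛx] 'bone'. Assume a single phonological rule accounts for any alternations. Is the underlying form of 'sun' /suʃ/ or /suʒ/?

In [suʒe] and [suʃ] the final segment of 'sun' alternates: [ʒ] ~ [ʃ].
Compare 'river', with invariant [ʃ] in [ŋeʃe] and [ŋeʃ]: an analysis with underlying /ʃ/ and a rule producing [ʒ] before the DIM suffix would wrongly predict alternation here too.
Therefore /ʒ/ is basic and [ʃ] is derived by word-final obstruent devoicing (voiced obstruents become voiceless word-finally).

/suʒ/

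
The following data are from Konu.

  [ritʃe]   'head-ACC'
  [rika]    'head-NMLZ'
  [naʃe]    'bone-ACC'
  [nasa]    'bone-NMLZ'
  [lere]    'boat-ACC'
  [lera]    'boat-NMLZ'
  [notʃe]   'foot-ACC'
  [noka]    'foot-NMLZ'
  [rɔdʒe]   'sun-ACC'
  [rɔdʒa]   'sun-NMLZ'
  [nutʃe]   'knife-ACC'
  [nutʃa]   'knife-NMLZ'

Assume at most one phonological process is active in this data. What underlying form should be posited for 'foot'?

The root 'foot' surfaces as [notʃe] and [noka], with a stem-final [tʃ] ~ [k] alternation.
The stem 'knife' ([nutʃe], [nutʃa]) shows [tʃ] unchanged in both environments, so [tʃ] cannot be basic with [k] derived before the NMLZ suffix.
The underlying segment must be /k/; /k/ and /s/ become palato-alveolar [tʃ] and [ʃ] before a front vowel, yielding [tʃ] there.
So 'foot' = /nok/.

/nok/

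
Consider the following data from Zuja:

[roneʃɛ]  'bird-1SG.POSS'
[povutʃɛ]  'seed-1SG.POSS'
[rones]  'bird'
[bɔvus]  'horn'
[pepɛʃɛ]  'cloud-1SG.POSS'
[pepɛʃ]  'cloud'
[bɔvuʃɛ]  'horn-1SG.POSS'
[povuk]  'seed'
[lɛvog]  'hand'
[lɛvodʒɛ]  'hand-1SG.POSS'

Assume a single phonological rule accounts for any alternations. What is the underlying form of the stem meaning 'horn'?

/bɔvus/

In [bɔvuʃɛ] and [bɔvus] the final segment of 'horn' alternates: [ʃ] ~ [s].
If /ʃ/ were underlying and a rule turned it into [s] in isolation, 'cloud' would also alternate; but it has [ʃ] in both [pepɛʃɛ] and [pepɛʃ].
The alternation reflects palatalization before a front vowel: /k/, /g/ and /s/ become palato-alveolar [tʃ], [dʒ] and [ʃ] before a front vowel. /s/ is underlying.
Hence 'horn' is /bɔvus/ underlyingly.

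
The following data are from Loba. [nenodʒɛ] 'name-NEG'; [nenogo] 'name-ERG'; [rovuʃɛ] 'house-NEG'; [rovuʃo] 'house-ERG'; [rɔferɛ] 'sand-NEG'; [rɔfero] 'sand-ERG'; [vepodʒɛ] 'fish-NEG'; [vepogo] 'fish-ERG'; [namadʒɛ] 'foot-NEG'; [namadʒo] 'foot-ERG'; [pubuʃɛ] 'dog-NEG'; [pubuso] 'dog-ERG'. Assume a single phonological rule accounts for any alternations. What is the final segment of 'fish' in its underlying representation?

In [vepodʒɛ] and [vepogo] the final segment of 'fish' alternates: [dʒ] ~ [g].
If /dʒ/ were underlying and a rule turned it into [g] before the ERG suffix, 'foot' would also alternate; but it has [dʒ] in both [namadʒɛ] and [namadʒo].
The alternation reflects palatalization before a front vowel: /g/ and /s/ become palato-alveolar [dʒ] and [ʃ] before a front vowel. /g/ is underlying.

/g/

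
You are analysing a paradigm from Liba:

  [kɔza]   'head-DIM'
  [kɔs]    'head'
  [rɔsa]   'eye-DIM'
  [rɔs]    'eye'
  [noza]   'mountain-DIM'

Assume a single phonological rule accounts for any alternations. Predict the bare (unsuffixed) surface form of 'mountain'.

In [kɔza] and [kɔs] the final segment of 'head' alternates: [z] ~ [s].
If /s/ were underlying and a rule turned it into [z] before the DIM suffix, 'eye' would also alternate; but it has [s] in both [rɔsa] and [rɔs].
Therefore /z/ is basic and [s] is derived by word-final obstruent devoicing (voiced obstruents become voiceless word-finally).
The one attested form of 'mountain', [noza], shows underlying /noz/. Applying the same rule word-finally gives [nos].

[nos]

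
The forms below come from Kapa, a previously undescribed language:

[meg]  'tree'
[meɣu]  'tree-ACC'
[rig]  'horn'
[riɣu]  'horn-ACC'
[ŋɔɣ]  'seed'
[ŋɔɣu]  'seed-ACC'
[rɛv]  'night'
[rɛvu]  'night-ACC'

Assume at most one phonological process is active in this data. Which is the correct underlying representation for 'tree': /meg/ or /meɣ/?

The root 'tree' surfaces as [meg] and [meɣu], with a stem-final [g] ~ [ɣ] alternation.
But 'seed' keeps [ɣ] in both environments ([ŋɔɣ], [ŋɔɣu]), so there is no rule changing /ɣ/ to [g] in isolation.
So /g/ is underlying, and a rule of intervocalic spirantization — voiced stops become fricatives between vowels — gives [ɣ].

/meg/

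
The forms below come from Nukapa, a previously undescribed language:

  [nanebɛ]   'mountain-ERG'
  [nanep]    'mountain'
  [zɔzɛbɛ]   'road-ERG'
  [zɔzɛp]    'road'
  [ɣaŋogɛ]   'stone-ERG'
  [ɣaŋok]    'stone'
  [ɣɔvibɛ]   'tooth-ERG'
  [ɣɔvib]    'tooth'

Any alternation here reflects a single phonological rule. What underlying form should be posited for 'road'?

/zɔzɛp/

The root 'road' surfaces as [zɔzɛbɛ] and [zɔzɛp], with a stem-final [b] ~ [p] alternation.
The stem 'tooth' ([ɣɔvibɛ], [ɣɔvib]) shows [b] unchanged in both environments, so [b] cannot be basic with [p] derived in isolation.
The underlying segment must be /p/; voiceless stops become voiced between vowels, yielding [b] there.
Hence 'road' is /zɔzɛp/ underlyingly.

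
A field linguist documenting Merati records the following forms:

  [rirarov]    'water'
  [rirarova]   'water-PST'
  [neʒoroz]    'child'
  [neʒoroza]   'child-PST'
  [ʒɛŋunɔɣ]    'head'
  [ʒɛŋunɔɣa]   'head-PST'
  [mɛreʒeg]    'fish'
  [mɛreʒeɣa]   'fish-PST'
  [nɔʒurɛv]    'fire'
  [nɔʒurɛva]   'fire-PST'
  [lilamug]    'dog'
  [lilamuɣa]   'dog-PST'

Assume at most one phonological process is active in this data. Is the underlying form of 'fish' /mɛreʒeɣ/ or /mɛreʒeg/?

/mɛreʒeg/

In [mɛreʒeg] and [mɛreʒeɣa] the final segment of 'fish' alternates: [g] ~ [ɣ].
The stem 'head' ([ʒɛŋunɔɣ], [ʒɛŋunɔɣa]) shows [ɣ] unchanged in both environments, so [ɣ] cannot be basic with [g] derived in isolation.
The underlying segment must be /g/; voiced stops become fricatives between vowels, yielding [ɣ] there.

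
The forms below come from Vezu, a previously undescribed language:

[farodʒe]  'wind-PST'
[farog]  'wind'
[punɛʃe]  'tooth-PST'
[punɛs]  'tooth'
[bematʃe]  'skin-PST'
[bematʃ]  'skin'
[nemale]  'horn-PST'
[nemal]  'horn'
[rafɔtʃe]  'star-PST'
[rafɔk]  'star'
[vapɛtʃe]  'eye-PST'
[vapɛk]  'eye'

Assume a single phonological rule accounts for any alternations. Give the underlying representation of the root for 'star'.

The root 'star' surfaces as [rafɔtʃe] and [rafɔk], with a stem-final [tʃ] ~ [k] alternation.
The stem 'skin' ([bematʃe], [bematʃ]) shows [tʃ] unchanged in both environments, so [tʃ] cannot be basic with [k] derived in isolation.
The underlying segment must be /k/; /k/, /g/ and /s/ become palato-alveolar [tʃ], [dʒ] and [ʃ] before a front vowel, yielding [tʃ] there.
The underlying form of 'star' is therefore /rafɔk/.

/rafɔk/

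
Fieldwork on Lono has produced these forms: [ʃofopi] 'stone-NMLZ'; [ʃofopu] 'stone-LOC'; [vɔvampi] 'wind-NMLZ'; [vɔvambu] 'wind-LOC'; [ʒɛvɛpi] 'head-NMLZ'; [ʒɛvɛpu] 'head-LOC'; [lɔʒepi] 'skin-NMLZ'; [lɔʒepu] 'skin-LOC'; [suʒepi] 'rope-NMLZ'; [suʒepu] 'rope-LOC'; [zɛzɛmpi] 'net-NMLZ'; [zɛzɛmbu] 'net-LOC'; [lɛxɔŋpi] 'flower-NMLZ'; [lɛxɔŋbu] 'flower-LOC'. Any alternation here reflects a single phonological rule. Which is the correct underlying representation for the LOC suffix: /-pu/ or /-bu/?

The LOC morpheme has two allomorphs, [-bu] and [-pu].
The NMLZ suffix, which begins with [p], is invariant after every stem; so [p] is not altered by any rule here.
So the underlying form is /-bu/, and voiced stops become voiceless after a vowel.

/-bu/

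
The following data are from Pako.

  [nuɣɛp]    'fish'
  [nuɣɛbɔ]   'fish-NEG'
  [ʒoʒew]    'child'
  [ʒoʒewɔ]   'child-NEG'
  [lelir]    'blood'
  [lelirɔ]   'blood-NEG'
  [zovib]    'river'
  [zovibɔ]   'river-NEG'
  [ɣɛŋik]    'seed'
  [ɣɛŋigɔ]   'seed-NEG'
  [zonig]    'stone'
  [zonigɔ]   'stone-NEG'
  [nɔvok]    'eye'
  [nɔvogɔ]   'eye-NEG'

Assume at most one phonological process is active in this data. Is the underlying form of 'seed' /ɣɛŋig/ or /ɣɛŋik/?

'seed' shows [k] ~ [g] at the end of the stem ([ɣɛŋik] vs [ɣɛŋigɔ]).
If /g/ were underlying and a rule turned it into [k] in isolation, 'stone' would also alternate; but it has [g] in both [zonig] and [zonigɔ].
So /k/ is underlying, and a rule of intervocalic voicing — voiceless stops become voiced between vowels — gives [g].

/ɣɛŋik/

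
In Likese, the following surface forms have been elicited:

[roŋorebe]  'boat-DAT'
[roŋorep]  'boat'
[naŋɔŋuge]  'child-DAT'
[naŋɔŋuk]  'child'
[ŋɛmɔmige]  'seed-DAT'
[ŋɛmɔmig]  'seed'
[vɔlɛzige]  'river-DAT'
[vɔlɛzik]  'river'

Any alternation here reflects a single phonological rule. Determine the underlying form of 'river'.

The stem for 'river' ends in [g] in [vɔlɛzige] but [k] in [vɔlɛzik].
But 'seed' keeps [g] in both environments ([ŋɛmɔmige], [ŋɛmɔmig]), so there is no rule changing /g/ to [k] in isolation.
So /k/ is underlying, and a rule of intervocalic voicing — voiceless stops become voiced between vowels — gives [g].
Hence 'river' is /vɔlɛzik/ underlyingly.

/vɔlɛzik/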